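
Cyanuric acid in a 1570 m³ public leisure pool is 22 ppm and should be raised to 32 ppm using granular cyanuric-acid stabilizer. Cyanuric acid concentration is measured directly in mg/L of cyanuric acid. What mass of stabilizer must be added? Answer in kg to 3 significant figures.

Volume: 1570 m³ = 1,570,000 L.
CYA to add: (32 − 22) = 10 mg/L × 1,570,000 L = 15,700 g cyanuric acid.

15.7 kg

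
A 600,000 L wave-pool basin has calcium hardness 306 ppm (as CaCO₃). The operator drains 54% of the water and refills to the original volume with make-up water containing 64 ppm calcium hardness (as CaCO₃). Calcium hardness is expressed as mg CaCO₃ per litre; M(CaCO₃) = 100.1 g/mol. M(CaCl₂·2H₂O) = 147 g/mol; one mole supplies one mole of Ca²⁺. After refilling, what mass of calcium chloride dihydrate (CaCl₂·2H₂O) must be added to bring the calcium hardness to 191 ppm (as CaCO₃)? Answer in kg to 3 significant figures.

After draining 54% and refilling: 306 × 0.46 + 64 × 0.54 = 175.32 ppm.
Deficit to target: 191 − 175.32 = 15.68 mg/L.
As CaCO₃: 15.68 mg/L × 600,000 L = 9408 g; ÷ 100.1 = 93.99 mol Ca²⁺.
Mass: 93.99 × 147 = 13,820 g.

13.8 kg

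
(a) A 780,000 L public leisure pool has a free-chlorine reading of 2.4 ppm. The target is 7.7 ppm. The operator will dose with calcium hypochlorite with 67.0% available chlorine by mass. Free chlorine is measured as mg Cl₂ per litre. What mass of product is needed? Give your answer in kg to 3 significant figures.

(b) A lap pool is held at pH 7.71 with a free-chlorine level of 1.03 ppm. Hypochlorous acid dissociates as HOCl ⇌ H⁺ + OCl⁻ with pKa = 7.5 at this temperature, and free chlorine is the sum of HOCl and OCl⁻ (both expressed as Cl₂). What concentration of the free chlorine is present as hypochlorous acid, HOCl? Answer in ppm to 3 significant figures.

(a) Chlorine deficit: 7.7 − 2.4 = 5.3 ppm = 5.3 mg/L as Cl₂.
(a) Cl₂ equivalent needed: 5.3 mg/L × 780,000 L = 4,134,000 mg = 4134 g.
(a) Product at 67.0% available chlorine: 4134 / 0.67 = 6170 g.

(b) [OCl⁻]/[HOCl] = 10^(pH − pKa) = 10^(7.71 − 7.5) = 10^0.21 = 1.622.
(b) Fraction as HOCl = 1 / (1 + 1.622) = 0.3814.
(b) HOCl = 0.3814 × 1.03 ppm = 0.3929 ppm.

(a) 6.17 kg; (b) 0.393 ppm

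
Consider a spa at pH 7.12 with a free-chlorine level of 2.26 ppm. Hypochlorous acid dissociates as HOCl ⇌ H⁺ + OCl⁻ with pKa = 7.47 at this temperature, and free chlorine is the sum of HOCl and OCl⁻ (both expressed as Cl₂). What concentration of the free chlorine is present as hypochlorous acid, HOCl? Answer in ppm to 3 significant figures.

1.56 ppm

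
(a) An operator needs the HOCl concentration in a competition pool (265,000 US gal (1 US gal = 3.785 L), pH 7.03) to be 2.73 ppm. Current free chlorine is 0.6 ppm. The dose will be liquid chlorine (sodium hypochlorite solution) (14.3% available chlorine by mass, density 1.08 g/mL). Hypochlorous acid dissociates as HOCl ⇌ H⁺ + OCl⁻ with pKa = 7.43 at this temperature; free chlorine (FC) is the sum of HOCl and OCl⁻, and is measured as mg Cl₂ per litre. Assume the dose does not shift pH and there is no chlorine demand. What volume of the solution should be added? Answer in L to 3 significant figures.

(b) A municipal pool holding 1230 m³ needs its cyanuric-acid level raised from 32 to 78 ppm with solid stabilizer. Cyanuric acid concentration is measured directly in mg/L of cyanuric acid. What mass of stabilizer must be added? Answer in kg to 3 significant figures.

(a) 20.9 L; (b) 56.6 kg

(a) Volume: 265,000 US gal × 3.785 L/gal = 1,003,025 L.
(a) [OCl⁻]/[HOCl] = 10^(pH − pKa) = 10^(7.03 − 7.43) = 0.3981; fraction as HOCl = 1/(1 + 0.3981) = 0.7153.
(a) Free chlorine required for 2.73 ppm HOCl: 2.73 / 0.7153 = 3.817 ppm.
(a) FC to add: 3.817 − 0.6 = 3.217 mg/L as Cl₂.
(a) Cl₂ equivalent: 3.217 mg/L × 1,003,025 L = 3227 g.
(a) Product at 14.3% available Cl: 3227 / 0.143 = 22,560 g.
(a) Volume: 22,560 g ÷ 1.08 g/mL = 20,890 mL.

(b) Volume: 1230 m³ = 1,230,000 L.
(b) CYA to add: (78 − 32) = 46 mg/L × 1,230,000 L = 56,580 g cyanuric acid.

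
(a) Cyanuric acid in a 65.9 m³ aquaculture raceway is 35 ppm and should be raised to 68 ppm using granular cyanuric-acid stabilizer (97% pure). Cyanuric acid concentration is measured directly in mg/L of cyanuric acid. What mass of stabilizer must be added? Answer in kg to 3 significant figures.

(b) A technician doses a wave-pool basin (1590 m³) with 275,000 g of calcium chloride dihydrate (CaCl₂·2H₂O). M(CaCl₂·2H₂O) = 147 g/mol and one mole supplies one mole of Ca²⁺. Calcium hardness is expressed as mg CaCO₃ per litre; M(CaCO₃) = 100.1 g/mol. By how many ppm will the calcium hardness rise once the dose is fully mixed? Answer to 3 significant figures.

(a) 2.24 kg; (b) 118 ppm

(a) Volume: 65.9 m³ = 65,900 L.
(a) CYA to add: (68 − 35) = 33 mg/L × 65,900 L = 2175 g cyanuric acid.
(a) At 97% purity: 2175 / 0.97 = 2242 g product.

(b) Volume: 1590 m³ = 1,590,000 L.
(b) Moles of Ca²⁺: 275,000 g ÷ 147 g/mol = 1871 mol.
(b) As CaCO₃: 1871 mol × 100.1 g/mol = 187,300 g.
(b) Rise: 187,300 g / 1,590,000 L × 1000 = 117.8 mg/L.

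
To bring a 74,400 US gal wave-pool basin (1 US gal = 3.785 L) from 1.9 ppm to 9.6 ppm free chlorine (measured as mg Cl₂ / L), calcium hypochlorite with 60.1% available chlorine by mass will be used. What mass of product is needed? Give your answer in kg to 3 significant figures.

3.61 kg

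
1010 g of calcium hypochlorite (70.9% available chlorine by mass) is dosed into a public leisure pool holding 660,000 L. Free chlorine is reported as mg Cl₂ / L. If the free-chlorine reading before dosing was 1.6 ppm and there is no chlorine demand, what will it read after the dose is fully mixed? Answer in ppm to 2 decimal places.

2.68 ppm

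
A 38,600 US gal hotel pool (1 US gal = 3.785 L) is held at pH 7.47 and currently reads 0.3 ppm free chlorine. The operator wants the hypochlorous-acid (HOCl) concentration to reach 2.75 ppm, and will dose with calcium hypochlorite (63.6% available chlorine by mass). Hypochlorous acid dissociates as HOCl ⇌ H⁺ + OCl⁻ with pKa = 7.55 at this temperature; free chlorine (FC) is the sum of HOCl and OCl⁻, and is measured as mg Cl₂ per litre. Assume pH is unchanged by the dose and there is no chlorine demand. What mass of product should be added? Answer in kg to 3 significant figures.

Volume: 38,600 US gal × 3.785 L/gal = 146,101 L.
[OCl⁻]/[HOCl] = 10^(pH − pKa) = 10^(7.47 − 7.55) = 0.8318; fraction as HOCl = 1/(1 + 0.8318) = 0.5459.
Free chlorine required for 2.75 ppm HOCl: 2.75 / 0.5459 = 5.037 ppm.
FC to add: 5.037 − 0.3 = 4.737 mg/L as Cl₂.
Cl₂ equivalent: 4.737 mg/L × 146,101 L = 692.1 g.
Product at 63.6% available Cl: 692.1 / 0.636 = 1088 g.

1.09 kg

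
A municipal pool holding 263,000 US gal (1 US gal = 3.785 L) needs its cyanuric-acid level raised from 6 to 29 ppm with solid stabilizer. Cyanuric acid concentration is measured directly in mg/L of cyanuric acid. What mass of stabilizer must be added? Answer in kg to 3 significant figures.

Volume: 263,000 US gal × 3.785 L/gal = 995,455 L.
CYA to add: (29 − 6) = 23 mg/L × 995,455 L = 22,900 g cyanuric acid.

22.9 kg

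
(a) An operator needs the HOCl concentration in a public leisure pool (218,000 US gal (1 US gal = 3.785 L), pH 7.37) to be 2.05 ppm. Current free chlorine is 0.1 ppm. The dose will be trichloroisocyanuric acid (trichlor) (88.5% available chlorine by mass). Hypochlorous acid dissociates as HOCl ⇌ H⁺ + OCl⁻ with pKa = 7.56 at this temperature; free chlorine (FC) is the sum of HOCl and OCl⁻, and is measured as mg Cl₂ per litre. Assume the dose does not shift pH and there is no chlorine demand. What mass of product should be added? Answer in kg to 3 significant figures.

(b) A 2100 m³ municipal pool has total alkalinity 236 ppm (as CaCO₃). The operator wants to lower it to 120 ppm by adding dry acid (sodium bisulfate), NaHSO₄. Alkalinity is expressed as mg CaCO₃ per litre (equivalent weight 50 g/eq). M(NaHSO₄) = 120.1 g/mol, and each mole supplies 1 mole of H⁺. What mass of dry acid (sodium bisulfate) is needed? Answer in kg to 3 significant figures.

(a) 3.05 kg; (b) 585 kg

(a) Volume: 218,000 US gal × 3.785 L/gal = 825,130 L.
(a) [OCl⁻]/[HOCl] = 10^(pH − pKa) = 10^(7.37 − 7.56) = 0.6457; fraction as HOCl = 1/(1 + 0.6457) = 0.6077.
(a) Free chlorine required for 2.05 ppm HOCl: 2.05 / 0.6077 = 3.374 ppm.
(a) FC to add: 3.374 − 0.1 = 3.274 mg/L as Cl₂.
(a) Cl₂ equivalent: 3.274 mg/L × 825,130 L = 2701 g.
(a) Product at 88.5% available Cl: 2701 / 0.885 = 3052 g.

(b) Volume: 2100 m³ = 2,100,000 L.
(b) Alkalinity to neutralize: (236 − 120) = 116 mg/L as CaCO₃ × 2,100,000 L = 243,600 g as CaCO₃.
(b) Equivalents of H⁺ required: 243,600 ÷ 50 g/eq = 4872 eq = 4872 mol NaHSO₄.
(b) Mass of NaHSO₄: 4872 × 120.1 = 585,100 g.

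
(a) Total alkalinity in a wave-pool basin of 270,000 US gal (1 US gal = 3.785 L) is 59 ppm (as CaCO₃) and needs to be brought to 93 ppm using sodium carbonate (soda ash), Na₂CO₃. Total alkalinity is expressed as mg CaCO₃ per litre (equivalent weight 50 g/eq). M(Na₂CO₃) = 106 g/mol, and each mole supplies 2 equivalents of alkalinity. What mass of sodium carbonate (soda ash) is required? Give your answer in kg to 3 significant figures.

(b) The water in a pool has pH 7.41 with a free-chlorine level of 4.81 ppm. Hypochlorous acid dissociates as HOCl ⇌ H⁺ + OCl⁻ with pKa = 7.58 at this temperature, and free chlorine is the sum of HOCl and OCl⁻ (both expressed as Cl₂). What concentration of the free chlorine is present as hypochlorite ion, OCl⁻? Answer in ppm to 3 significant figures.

(a) 36.8 kg; (b) 1.94 ppm

(a) Volume: 270,000 US gal × 3.785 L/gal = 1,021,950 L.
(a) Alkalinity to add: (93 − 59) = 34 mg/L as CaCO₃ × 1,021,950 L = 34,750 g as CaCO₃.
(a) Equivalents: 34,750 g ÷ 50 g/eq = 694.9 eq.
(a) Each mole of Na₂CO₃ supplies 2 eq, so 694.9 / 2 = 347.5 mol.
(a) Mass: 347.5 mol × 106 g/mol = 36,830 g.

(b) [OCl⁻]/[HOCl] = 10^(pH − pKa) = 10^(7.41 − 7.58) = 10^-0.17 = 0.6761.
(b) Fraction as HOCl = 1 / (1 + 0.6761) = 0.5966.
(b) OCl⁻ = (1 − 0.5966) × 4.81 ppm = 1.94 ppm.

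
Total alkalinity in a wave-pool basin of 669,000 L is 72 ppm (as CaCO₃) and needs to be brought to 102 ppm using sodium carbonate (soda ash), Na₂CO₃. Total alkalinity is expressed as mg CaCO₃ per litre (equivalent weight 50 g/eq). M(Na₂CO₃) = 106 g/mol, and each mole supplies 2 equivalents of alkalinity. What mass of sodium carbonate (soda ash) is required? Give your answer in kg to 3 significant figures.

21.3 kg

Alkalinity to add: (102 − 72) = 30 mg/L as CaCO₃ × 669,000 L = 20,070 g as CaCO₃.
Equivalents: 20,070 g ÷ 50 g/eq = 401.4 eq.
Each mole of Na₂CO₃ supplies 2 eq, so 401.4 / 2 = 200.7 mol.
Mass: 200.7 mol × 106 g/mol = 21,270 g.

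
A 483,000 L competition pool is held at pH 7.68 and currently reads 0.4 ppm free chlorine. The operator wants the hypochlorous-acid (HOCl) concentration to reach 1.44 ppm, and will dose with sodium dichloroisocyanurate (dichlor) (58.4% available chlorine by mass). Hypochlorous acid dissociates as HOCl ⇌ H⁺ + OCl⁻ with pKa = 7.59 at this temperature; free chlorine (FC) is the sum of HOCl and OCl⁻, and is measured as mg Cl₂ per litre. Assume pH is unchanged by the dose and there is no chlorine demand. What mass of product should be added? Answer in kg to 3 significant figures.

[OCl⁻]/[HOCl] = 10^(pH − pKa) = 10^(7.68 − 7.59) = 1.23; fraction as HOCl = 1/(1 + 1.23) = 0.4484.
Free chlorine required for 1.44 ppm HOCl: 1.44 / 0.4484 = 3.212 ppm.
FC to add: 3.212 − 0.4 = 2.812 mg/L as Cl₂.
Cl₂ equivalent: 2.812 mg/L × 483,000 L = 1358 g.
Product at 58.4% available Cl: 1358 / 0.584 = 2325 g.

2.33 kg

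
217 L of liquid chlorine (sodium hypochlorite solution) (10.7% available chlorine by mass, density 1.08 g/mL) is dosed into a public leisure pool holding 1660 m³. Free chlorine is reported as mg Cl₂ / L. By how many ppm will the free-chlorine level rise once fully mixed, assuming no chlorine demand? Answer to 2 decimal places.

15.11 ppm

Volume: 1660 m³ = 1,660,000 L.
Mass of solution: 217 L × 1000 mL/L × 1.08 g/mL = 234,400 g.
Available chlorine delivered: 234,400 g × 0.107 = 25,080 g as Cl₂.
Concentration rise: 25,080 g / 1,660,000 L = 15.11 mg/L = 15.11 ppm.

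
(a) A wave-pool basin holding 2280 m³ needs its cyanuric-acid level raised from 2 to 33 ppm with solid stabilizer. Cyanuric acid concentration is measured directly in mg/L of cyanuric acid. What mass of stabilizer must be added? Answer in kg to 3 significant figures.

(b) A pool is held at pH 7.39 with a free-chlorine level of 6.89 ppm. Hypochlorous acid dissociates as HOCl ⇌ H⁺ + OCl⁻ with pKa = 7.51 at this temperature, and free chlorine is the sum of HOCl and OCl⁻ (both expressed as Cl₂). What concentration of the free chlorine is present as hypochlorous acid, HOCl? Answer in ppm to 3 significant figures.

(a) Volume: 2280 m³ = 2,280,000 L.
(a) CYA to add: (33 − 2) = 31 mg/L × 2,280,000 L = 70,680 g cyanuric acid.

(b) [OCl⁻]/[HOCl] = 10^(pH − pKa) = 10^(7.39 − 7.51) = 10^-0.12 = 0.7586.
(b) Fraction as HOCl = 1 / (1 + 0.7586) = 0.5686.
(b) HOCl = 0.5686 × 6.89 ppm = 3.918 ppm.

(a) 70.7 kg; (b) 3.92 ppm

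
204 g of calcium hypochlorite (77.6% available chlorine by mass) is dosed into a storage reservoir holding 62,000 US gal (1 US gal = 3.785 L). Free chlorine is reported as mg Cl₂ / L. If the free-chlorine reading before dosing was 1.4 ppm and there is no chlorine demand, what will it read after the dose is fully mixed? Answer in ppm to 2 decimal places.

2.07 ppm

Volume: 62,000 US gal × 3.785 L/gal = 234,670 L.
Available chlorine delivered: 204 g × 0.776 = 158.3 g as Cl₂.
Concentration rise: 158.3 g / 234,670 L = 0.6746 mg/L = 0.67 ppm.
Final FC: 1.4 + 0.67 = 2.07 ppm.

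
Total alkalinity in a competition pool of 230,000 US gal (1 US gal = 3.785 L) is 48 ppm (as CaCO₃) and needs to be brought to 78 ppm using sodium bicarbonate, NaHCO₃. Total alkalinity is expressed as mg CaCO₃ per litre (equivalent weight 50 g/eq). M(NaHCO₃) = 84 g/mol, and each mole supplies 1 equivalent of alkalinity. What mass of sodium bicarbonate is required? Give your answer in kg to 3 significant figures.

Volume: 230,000 US gal × 3.785 L/gal = 870,550 L.
Alkalinity to add: (78 − 48) = 30 mg/L as CaCO₃ × 870,550 L = 26,120 g as CaCO₃.
Equivalents: 26,120 g ÷ 50 g/eq = 522.3 eq.
NaHCO₃ supplies 1 eq per mole → 522.3 mol.
Mass: 522.3 mol × 84 g/mol = 43,880 g.

43.9 kg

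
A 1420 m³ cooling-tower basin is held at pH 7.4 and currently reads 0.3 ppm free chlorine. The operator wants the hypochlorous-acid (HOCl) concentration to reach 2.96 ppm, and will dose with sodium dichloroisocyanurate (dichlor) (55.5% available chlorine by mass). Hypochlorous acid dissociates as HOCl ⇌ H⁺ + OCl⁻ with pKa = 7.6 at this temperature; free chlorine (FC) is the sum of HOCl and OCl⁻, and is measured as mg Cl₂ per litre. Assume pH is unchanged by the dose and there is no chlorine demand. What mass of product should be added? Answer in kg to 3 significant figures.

Volume: 1420 m³ = 1,420,000 L.
[OCl⁻]/[HOCl] = 10^(pH − pKa) = 10^(7.4 − 7.6) = 0.631; fraction as HOCl = 1/(1 + 0.631) = 0.6131.
Free chlorine required for 2.96 ppm HOCl: 2.96 / 0.6131 = 4.828 ppm.
FC to add: 4.828 − 0.3 = 4.528 mg/L as Cl₂.
Cl₂ equivalent: 4.528 mg/L × 1,420,000 L = 6429 g.
Product at 55.5% available Cl: 6429 / 0.555 = 11,580 g.

11.6 kg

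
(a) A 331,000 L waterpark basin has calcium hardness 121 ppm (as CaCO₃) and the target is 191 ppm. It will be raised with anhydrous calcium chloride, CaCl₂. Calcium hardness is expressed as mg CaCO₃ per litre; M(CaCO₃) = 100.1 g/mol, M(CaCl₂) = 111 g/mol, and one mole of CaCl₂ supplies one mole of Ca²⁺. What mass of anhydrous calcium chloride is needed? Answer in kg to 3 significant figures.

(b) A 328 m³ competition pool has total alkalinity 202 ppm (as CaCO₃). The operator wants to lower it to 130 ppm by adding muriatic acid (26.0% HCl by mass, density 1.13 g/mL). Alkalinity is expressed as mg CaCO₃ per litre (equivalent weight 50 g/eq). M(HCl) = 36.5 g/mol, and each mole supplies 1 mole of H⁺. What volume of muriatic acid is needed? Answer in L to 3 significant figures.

(a) 25.7 kg; (b) 58.7 L

(a) Hardness to add: (191 − 121) = 70 mg/L as CaCO₃ × 331,000 L = 23,170 g as CaCO₃.
(a) Moles of Ca²⁺ (1 mol Ca²⁺ ≡ 1 mol CaCO₃): 23,170 / 100.1 g/mol = 231.5 mol.
(a) Mass of CaCl₂: 231.5 × 111 = 25,690 g.

(b) Volume: 328 m³ = 328,000 L.
(b) Alkalinity to neutralize: (202 − 130) = 72 mg/L as CaCO₃ × 328,000 L = 23,620 g as CaCO₃.
(b) Equivalents of H⁺ required: 23,620 ÷ 50 g/eq = 472.3 eq = 472.3 mol HCl.
(b) Mass of HCl: 472.3 × 36.5 = 17,240 g.
(b) Mass of 26.0% solution: 17,240 / 0.26 = 66,310 g.
(b) Volume: 66,310 g ÷ 1.13 g/mL = 58,680 mL.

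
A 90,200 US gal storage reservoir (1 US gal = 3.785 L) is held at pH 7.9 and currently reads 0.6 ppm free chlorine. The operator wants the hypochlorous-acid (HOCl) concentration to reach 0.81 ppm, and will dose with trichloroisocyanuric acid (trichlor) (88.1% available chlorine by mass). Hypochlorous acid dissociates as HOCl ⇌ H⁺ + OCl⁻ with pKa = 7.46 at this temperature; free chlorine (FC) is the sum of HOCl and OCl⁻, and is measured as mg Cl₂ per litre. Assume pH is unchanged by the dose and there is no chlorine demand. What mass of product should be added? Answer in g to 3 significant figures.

946 g

Volume: 90,200 US gal × 3.785 L/gal = 341,407 L.
[OCl⁻]/[HOCl] = 10^(pH − pKa) = 10^(7.9 − 7.46) = 2.754; fraction as HOCl = 1/(1 + 2.754) = 0.2664.
Free chlorine required for 0.81 ppm HOCl: 0.81 / 0.2664 = 3.041 ppm.
FC to add: 3.041 − 0.6 = 2.441 mg/L as Cl₂.
Cl₂ equivalent: 2.441 mg/L × 341,407 L = 833.3 g.
Product at 88.1% available Cl: 833.3 / 0.881 = 945.9 g.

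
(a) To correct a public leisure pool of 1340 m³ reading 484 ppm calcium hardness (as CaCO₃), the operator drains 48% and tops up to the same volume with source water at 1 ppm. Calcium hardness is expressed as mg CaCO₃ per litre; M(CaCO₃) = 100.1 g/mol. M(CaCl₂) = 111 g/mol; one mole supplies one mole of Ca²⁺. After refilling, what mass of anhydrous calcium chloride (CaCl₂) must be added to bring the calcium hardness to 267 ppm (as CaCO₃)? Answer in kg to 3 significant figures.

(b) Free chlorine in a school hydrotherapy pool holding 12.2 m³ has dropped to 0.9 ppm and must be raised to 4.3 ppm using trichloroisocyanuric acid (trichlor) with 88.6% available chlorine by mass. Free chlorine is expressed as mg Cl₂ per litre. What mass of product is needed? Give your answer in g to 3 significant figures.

(a) Volume: 1340 m³ = 1,340,000 L.
(a) After draining 48% and refilling: 484 × 0.52 + 1 × 0.48 = 252.16 ppm.
(a) Deficit to target: 267 − 252.16 = 14.84 mg/L.
(a) As CaCO₃: 14.84 mg/L × 1,340,000 L = 19,890 g; ÷ 100.1 = 198.7 mol Ca²⁺.
(a) Mass: 198.7 × 111 = 22,050 g.

(b) Volume: 12.2 m³ = 12,200 L.
(b) Chlorine deficit: 4.3 − 0.9 = 3.4 ppm = 3.4 mg/L as Cl₂.
(b) Cl₂ equivalent needed: 3.4 mg/L × 12,200 L = 41,480 mg = 41.48 g.
(b) Product at 88.6% available chlorine: 41.48 / 0.886 = 46.82 g.

(a) 22.1 kg; (b) 46.8 g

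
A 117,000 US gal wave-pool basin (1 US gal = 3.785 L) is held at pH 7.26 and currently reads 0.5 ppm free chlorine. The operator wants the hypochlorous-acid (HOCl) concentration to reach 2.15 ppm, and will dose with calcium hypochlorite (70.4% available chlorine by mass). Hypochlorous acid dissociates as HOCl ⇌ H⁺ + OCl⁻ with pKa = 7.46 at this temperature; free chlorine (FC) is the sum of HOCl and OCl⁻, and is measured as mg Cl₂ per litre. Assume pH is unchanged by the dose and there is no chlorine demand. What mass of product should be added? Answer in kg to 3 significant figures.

1.89 kg

Volume: 117,000 US gal × 3.785 L/gal = 442,845 L.
[OCl⁻]/[HOCl] = 10^(pH − pKa) = 10^(7.26 − 7.46) = 0.631; fraction as HOCl = 1/(1 + 0.631) = 0.6131.
Free chlorine required for 2.15 ppm HOCl: 2.15 / 0.6131 = 3.507 ppm.
FC to add: 3.507 − 0.5 = 3.007 mg/L as Cl₂.
Cl₂ equivalent: 3.007 mg/L × 442,845 L = 1331 g.
Product at 70.4% available Cl: 1331 / 0.704 = 1891 g.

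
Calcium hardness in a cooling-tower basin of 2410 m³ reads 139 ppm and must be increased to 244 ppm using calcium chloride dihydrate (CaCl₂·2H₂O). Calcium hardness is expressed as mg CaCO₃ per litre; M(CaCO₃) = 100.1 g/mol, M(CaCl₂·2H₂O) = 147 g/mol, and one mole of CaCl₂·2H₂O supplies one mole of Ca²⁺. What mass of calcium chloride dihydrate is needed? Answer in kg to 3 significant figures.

Volume: 2410 m³ = 2,410,000 L.
Hardness to add: (244 − 139) = 105 mg/L as CaCO₃ × 2,410,000 L = 253,000 g as CaCO₃.
Moles of Ca²⁺ (1 mol Ca²⁺ ≡ 1 mol CaCO₃): 253,000 / 100.1 g/mol = 2528 mol.
Mass of CaCl₂·2H₂O: 2528 × 147 = 371,600 g.

372 kg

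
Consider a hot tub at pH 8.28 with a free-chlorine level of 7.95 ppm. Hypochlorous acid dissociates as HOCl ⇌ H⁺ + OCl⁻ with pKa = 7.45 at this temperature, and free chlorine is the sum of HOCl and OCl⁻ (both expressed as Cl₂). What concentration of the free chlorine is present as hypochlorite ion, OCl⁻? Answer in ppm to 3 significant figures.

6.93 ppm

[OCl⁻]/[HOCl] = 10^(pH − pKa) = 10^(8.28 − 7.45) = 10^0.83 = 6.761.
Fraction as HOCl = 1 / (1 + 6.761) = 0.1289.
OCl⁻ = (1 − 0.1289) × 7.95 ppm = 6.926 ppm.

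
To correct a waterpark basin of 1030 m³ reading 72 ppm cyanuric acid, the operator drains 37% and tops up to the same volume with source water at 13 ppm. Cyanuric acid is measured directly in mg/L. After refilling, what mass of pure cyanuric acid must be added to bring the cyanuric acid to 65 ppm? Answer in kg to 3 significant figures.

Volume: 1030 m³ = 1,030,000 L.
After draining 37% and refilling: 72 × 0.63 + 13 × 0.37 = 50.17 ppm.
Deficit to target: 65 − 50.17 = 14.83 mg/L.
Mass: 14.83 mg/L × 1,030,000 L = 15,270 g cyanuric acid.

15.3 kg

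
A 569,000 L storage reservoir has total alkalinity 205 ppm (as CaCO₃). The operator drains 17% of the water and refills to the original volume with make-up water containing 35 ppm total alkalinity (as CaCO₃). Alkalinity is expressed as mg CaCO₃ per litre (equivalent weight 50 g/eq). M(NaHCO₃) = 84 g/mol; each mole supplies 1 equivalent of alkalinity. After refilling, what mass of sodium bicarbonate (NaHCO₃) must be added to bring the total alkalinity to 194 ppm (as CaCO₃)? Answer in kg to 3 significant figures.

After draining 17% and refilling: 205 × 0.83 + 35 × 0.17 = 176.1 ppm.
Deficit to target: 194 − 176.1 = 17.9 mg/L.
As CaCO₃: 17.9 mg/L × 569,000 L = 10,190 g; ÷ 50 g/eq ÷ 1 = 203.7 mol NaHCO₃.
Mass: 203.7 × 84 = 17,110 g.

17.1 kg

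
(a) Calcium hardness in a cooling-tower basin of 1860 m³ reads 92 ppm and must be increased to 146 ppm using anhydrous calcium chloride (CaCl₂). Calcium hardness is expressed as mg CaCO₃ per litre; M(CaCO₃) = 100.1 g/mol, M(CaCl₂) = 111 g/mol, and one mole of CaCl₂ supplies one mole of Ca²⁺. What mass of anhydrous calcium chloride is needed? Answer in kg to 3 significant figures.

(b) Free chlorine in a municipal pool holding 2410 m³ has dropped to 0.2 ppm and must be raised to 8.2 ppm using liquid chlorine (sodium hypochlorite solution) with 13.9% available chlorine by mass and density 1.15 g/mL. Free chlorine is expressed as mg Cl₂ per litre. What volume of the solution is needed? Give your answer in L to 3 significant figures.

(a) 111 kg; (b) 121 L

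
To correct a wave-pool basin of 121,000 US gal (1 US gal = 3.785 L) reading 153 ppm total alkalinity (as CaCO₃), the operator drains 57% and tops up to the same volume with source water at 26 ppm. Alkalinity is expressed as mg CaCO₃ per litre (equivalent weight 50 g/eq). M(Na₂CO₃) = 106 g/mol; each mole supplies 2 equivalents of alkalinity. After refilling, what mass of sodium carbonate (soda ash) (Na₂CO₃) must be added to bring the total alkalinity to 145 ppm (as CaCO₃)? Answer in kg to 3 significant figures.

Volume: 121,000 US gal × 3.785 L/gal = 457,985 L.
After draining 57% and refilling: 153 × 0.43 + 26 × 0.57 = 80.61 ppm.
Deficit to target: 145 − 80.61 = 64.39 mg/L.
As CaCO₃: 64.39 mg/L × 457,985 L = 29,490 g; ÷ 50 g/eq ÷ 2 = 294.9 mol Na₂CO₃.
Mass: 294.9 × 106 = 31,260 g.

31.3 kg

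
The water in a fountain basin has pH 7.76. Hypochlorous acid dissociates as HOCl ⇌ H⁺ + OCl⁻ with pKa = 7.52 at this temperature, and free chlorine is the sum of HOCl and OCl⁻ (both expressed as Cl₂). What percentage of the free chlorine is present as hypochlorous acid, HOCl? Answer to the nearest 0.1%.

[OCl⁻]/[HOCl] = 10^(pH − pKa) = 10^(7.76 − 7.52) = 10^0.24 = 1.738.
Fraction as HOCl = 1 / (1 + 1.738) = 0.3653.

36.5%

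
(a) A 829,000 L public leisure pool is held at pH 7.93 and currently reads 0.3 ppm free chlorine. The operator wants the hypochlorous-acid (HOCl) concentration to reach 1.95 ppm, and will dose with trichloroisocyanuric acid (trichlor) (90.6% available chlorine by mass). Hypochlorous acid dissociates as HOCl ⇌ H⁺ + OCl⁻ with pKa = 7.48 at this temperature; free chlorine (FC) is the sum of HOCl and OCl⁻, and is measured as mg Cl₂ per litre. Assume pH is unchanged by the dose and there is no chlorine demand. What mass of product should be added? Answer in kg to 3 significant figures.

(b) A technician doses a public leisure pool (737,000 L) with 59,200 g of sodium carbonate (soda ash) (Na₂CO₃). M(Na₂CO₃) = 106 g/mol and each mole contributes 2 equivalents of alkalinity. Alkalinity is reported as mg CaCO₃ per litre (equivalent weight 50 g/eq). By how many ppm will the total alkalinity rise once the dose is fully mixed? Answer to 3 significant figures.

(a) 6.54 kg; (b) 75.8 ppm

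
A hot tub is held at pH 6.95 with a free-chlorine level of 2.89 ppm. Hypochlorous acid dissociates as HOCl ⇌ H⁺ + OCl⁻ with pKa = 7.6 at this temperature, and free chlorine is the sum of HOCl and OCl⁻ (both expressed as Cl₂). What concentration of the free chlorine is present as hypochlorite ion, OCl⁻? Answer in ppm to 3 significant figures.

[OCl⁻]/[HOCl] = 10^(pH − pKa) = 10^(6.95 − 7.6) = 10^-0.65 = 0.2239.
Fraction as HOCl = 1 / (1 + 0.2239) = 0.8171.
OCl⁻ = (1 − 0.8171) × 2.89 ppm = 0.5286 ppm.

0.529 ppm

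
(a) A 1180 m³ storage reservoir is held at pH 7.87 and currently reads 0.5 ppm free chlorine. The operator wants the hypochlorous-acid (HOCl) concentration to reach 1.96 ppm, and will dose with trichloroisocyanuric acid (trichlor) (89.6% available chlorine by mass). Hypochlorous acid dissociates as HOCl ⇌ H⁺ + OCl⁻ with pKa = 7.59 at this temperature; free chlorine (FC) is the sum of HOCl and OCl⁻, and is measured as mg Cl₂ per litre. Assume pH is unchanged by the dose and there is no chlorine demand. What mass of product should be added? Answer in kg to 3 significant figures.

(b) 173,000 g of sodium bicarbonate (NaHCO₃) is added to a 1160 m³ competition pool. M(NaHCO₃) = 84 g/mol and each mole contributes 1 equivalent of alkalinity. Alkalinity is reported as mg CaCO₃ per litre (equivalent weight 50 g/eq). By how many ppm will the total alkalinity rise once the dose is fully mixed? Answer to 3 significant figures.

(a) Volume: 1180 m³ = 1,180,000 L.
(a) [OCl⁻]/[HOCl] = 10^(pH − pKa) = 10^(7.87 − 7.59) = 1.905; fraction as HOCl = 1/(1 + 1.905) = 0.3442.
(a) Free chlorine required for 1.96 ppm HOCl: 1.96 / 0.3442 = 5.695 ppm.
(a) FC to add: 5.695 − 0.5 = 5.195 mg/L as Cl₂.
(a) Cl₂ equivalent: 5.195 mg/L × 1,180,000 L = 6130 g.
(a) Product at 89.6% available Cl: 6130 / 0.896 = 6841 g.

(b) Volume: 1160 m³ = 1,160,000 L.
(b) Moles of NaHCO₃: 173,000 g ÷ 84 g/mol = 2060 mol → 2060 eq of alkalinity.
(b) As CaCO₃: 2060 eq × 50 g/eq = 103,000 g.
(b) Rise: 103,000 g / 1,160,000 L × 1000 = 88.77 mg/L.

(a) 6.84 kg; (b) 88.8 ppm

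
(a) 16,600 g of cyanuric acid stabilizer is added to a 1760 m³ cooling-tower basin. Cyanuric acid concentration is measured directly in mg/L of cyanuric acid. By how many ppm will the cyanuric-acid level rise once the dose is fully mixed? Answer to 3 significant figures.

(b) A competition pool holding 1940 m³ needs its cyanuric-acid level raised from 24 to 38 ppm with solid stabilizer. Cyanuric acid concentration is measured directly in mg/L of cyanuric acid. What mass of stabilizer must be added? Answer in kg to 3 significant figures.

(a) 9.43 ppm; (b) 27.2 kg

(a) Volume: 1760 m³ = 1,760,000 L.
(a) Rise: 16,600 g / 1,760,000 L × 1000 = 9.432 mg/L.

(b) Volume: 1940 m³ = 1,940,000 L.
(b) CYA to add: (38 − 24) = 14 mg/L × 1,940,000 L = 27,160 g cyanuric acid.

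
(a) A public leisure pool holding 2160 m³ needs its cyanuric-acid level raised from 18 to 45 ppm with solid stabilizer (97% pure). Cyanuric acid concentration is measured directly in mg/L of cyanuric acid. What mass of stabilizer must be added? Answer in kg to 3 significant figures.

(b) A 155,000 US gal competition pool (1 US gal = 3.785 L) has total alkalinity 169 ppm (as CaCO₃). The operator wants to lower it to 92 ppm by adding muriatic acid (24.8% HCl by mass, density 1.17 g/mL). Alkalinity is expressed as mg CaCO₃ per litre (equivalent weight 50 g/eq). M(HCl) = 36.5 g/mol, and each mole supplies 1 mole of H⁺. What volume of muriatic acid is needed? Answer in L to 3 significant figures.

(a) Volume: 2160 m³ = 2,160,000 L.
(a) CYA to add: (45 − 18) = 27 mg/L × 2,160,000 L = 58,320 g cyanuric acid.
(a) At 97% purity: 58,320 / 0.97 = 60,120 g product.

(b) Volume: 155,000 US gal × 3.785 L/gal = 586,675 L.
(b) Alkalinity to neutralize: (169 − 92) = 77 mg/L as CaCO₃ × 586,675 L = 45,170 g as CaCO₃.
(b) Equivalents of H⁺ required: 45,170 ÷ 50 g/eq = 903.5 eq = 903.5 mol HCl.
(b) Mass of HCl: 903.5 × 36.5 = 32,980 g.
(b) Mass of 24.8% solution: 32,980 / 0.248 = 133,000 g.
(b) Volume: 133,000 g ÷ 1.17 g/mL = 113,700 mL.

(a) 60.1 kg; (b) 114 L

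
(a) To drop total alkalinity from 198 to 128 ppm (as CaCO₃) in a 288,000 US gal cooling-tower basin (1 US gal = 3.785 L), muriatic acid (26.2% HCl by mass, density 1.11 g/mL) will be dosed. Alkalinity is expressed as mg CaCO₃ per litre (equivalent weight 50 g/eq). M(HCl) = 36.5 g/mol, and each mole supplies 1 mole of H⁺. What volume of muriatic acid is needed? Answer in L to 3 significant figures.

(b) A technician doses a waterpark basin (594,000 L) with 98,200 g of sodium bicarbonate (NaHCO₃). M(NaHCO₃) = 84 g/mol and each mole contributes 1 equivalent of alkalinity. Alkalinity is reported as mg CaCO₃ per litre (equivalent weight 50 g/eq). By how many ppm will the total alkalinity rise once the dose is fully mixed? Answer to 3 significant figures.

(a) 192 L; (b) 98.4 ppm

(a) Volume: 288,000 US gal × 3.785 L/gal = 1,090,080 L.
(a) Alkalinity to neutralize: (198 − 128) = 70 mg/L as CaCO₃ × 1,090,080 L = 76,310 g as CaCO₃.
(a) Equivalents of H⁺ required: 76,310 ÷ 50 g/eq = 1526 eq = 1526 mol HCl.
(a) Mass of HCl: 1526 × 36.5 = 55,700 g.
(a) Mass of 26.2% solution: 55,700 / 0.262 = 212,600 g.
(a) Volume: 212,600 g ÷ 1.11 g/mL = 191,500 mL.

(b) Moles of NaHCO₃: 98,200 g ÷ 84 g/mol = 1169 mol → 1169 eq of alkalinity.
(b) As CaCO₃: 1169 eq × 50 g/eq = 58,450 g.
(b) Rise: 58,450 g / 594,000 L × 1000 = 98.4 mg/L.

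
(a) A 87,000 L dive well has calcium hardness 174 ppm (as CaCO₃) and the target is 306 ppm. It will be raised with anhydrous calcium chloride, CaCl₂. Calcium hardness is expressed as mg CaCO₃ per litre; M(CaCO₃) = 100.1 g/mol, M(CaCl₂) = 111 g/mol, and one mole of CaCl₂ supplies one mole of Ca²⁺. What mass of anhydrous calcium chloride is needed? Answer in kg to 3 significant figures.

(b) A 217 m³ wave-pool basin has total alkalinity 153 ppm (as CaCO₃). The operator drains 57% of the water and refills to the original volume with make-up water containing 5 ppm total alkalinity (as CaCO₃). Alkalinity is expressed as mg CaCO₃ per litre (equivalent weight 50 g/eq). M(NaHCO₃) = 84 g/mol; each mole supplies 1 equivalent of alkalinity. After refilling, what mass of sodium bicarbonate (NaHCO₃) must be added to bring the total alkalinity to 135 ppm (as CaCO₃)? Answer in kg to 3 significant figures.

(a) Hardness to add: (306 − 174) = 132 mg/L as CaCO₃ × 87,000 L = 11,480 g as CaCO₃.
(a) Moles of Ca²⁺ (1 mol Ca²⁺ ≡ 1 mol CaCO₃): 11,480 / 100.1 g/mol = 114.7 mol.
(a) Mass of CaCl₂: 114.7 × 111 = 12,730 g.

(b) Volume: 217 m³ = 217,000 L.
(b) After draining 57% and refilling: 153 × 0.43 + 5 × 0.57 = 68.64 ppm.
(b) Deficit to target: 135 − 68.64 = 66.36 mg/L.
(b) As CaCO₃: 66.36 mg/L × 217,000 L = 14,400 g; ÷ 50 g/eq ÷ 1 = 288 mol NaHCO₃.
(b) Mass: 288 × 84 = 24,190 g.

(a) 12.7 kg; (b) 24.2 kg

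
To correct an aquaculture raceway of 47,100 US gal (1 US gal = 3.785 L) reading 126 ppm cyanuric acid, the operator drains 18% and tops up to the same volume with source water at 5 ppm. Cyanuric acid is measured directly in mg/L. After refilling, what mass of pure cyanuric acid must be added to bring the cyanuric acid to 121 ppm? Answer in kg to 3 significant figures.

Volume: 47,100 US gal × 3.785 L/gal = 178,274 L.
After draining 18% and refilling: 126 × 0.82 + 5 × 0.18 = 104.22 ppm.
Deficit to target: 121 − 104.22 = 16.78 mg/L.
Mass: 16.78 mg/L × 178,274 L = 2991 g cyanuric acid.

2.99 kg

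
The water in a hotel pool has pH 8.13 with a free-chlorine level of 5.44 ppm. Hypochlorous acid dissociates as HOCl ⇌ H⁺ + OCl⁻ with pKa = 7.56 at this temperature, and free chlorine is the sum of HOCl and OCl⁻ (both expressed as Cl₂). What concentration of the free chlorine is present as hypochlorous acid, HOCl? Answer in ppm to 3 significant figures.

1.15 ppm

[OCl⁻]/[HOCl] = 10^(pH − pKa) = 10^(8.13 − 7.56) = 10^0.57 = 3.715.
Fraction as HOCl = 1 / (1 + 3.715) = 0.2121.
HOCl = 0.2121 × 5.44 ppm = 1.154 ppm.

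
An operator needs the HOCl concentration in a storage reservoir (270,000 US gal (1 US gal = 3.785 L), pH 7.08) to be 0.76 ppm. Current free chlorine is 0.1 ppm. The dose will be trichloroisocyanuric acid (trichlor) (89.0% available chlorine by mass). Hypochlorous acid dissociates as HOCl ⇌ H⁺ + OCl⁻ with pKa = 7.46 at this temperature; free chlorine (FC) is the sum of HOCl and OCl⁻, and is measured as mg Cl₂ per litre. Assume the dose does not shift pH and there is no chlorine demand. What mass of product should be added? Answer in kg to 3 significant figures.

1.12 kg

Volume: 270,000 US gal × 3.785 L/gal = 1,021,950 L.
[OCl⁻]/[HOCl] = 10^(pH − pKa) = 10^(7.08 − 7.46) = 0.4169; fraction as HOCl = 1/(1 + 0.4169) = 0.7058.
Free chlorine required for 0.76 ppm HOCl: 0.76 / 0.7058 = 1.077 ppm.
FC to add: 1.077 − 0.1 = 0.9768 mg/L as Cl₂.
Cl₂ equivalent: 0.9768 mg/L × 1,021,950 L = 998.3 g.
Product at 89.0% available Cl: 998.3 / 0.89 = 1122 g.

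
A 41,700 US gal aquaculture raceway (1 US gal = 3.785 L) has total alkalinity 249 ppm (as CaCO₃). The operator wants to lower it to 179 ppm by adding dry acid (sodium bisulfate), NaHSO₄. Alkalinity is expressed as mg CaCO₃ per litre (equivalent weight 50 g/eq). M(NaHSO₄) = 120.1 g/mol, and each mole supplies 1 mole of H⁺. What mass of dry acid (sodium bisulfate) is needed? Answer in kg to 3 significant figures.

Volume: 41,700 US gal × 3.785 L/gal = 157,834 L.
Alkalinity to neutralize: (249 − 179) = 70 mg/L as CaCO₃ × 157,834 L = 11,050 g as CaCO₃.
Equivalents of H⁺ required: 11,050 ÷ 50 g/eq = 221 eq = 221 mol NaHSO₄.
Mass of NaHSO₄: 221 × 120.1 = 26,540 g.

26.5 kg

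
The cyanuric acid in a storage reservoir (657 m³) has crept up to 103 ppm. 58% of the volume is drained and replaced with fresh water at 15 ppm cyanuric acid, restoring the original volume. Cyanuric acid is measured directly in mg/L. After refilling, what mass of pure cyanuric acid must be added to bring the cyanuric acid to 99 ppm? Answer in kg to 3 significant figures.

30.9 kg

Volume: 657 m³ = 657,000 L.
After draining 58% and refilling: 103 × 0.42 + 15 × 0.58 = 51.96 ppm.
Deficit to target: 99 − 51.96 = 47.04 mg/L.
Mass: 47.04 mg/L × 657,000 L = 30,910 g cyanuric acid.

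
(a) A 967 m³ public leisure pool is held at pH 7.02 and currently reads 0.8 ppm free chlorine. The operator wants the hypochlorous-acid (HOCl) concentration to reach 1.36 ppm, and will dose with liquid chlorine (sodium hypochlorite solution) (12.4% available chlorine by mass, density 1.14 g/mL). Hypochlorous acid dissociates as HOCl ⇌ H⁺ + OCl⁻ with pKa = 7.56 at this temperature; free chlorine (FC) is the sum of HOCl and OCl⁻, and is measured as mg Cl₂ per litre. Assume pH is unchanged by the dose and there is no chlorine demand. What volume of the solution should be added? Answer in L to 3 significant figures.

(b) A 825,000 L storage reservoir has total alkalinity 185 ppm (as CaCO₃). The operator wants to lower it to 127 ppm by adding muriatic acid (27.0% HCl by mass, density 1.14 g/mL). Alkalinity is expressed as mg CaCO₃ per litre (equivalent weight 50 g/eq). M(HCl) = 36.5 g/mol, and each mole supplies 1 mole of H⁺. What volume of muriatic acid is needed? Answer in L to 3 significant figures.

(a) 6.51 L; (b) 113 L

(a) Volume: 967 m³ = 967,000 L.
(a) [OCl⁻]/[HOCl] = 10^(pH − pKa) = 10^(7.02 − 7.56) = 0.2884; fraction as HOCl = 1/(1 + 0.2884) = 0.7762.
(a) Free chlorine required for 1.36 ppm HOCl: 1.36 / 0.7762 = 1.752 ppm.
(a) FC to add: 1.752 − 0.8 = 0.9522 mg/L as Cl₂.
(a) Cl₂ equivalent: 0.9522 mg/L × 967,000 L = 920.8 g.
(a) Product at 12.4% available Cl: 920.8 / 0.124 = 7426 g.
(a) Volume: 7426 g ÷ 1.14 g/mL = 6514 mL.

(b) Alkalinity to neutralize: (185 − 127) = 58 mg/L as CaCO₃ × 825,000 L = 47,850 g as CaCO₃.
(b) Equivalents of H⁺ required: 47,850 ÷ 50 g/eq = 957 eq = 957 mol HCl.
(b) Mass of HCl: 957 × 36.5 = 34,930 g.
(b) Mass of 27.0% solution: 34,930 / 0.27 = 129,400 g.
(b) Volume: 129,400 g ÷ 1.14 g/mL = 113,500 mL.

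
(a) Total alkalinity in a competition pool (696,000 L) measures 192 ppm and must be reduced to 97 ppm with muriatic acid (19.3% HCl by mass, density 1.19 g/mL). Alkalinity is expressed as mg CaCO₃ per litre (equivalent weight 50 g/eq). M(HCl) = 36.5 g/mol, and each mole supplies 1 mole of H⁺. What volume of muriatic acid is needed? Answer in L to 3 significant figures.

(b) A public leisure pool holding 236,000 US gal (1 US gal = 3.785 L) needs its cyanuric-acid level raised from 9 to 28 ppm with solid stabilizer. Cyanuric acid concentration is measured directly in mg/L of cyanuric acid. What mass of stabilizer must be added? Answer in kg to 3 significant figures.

(a) 210 L; (b) 17.0 kg

(a) Alkalinity to neutralize: (192 − 97) = 95 mg/L as CaCO₃ × 696,000 L = 66,120 g as CaCO₃.
(a) Equivalents of H⁺ required: 66,120 ÷ 50 g/eq = 1322 eq = 1322 mol HCl.
(a) Mass of HCl: 1322 × 36.5 = 48,270 g.
(a) Mass of 19.3% solution: 48,270 / 0.193 = 250,100 g.
(a) Volume: 250,100 g ÷ 1.19 g/mL = 210,200 mL.

(b) Volume: 236,000 US gal × 3.785 L/gal = 893,260 L.
(b) CYA to add: (28 − 9) = 19 mg/L × 893,260 L = 16,970 g cyanuric acid.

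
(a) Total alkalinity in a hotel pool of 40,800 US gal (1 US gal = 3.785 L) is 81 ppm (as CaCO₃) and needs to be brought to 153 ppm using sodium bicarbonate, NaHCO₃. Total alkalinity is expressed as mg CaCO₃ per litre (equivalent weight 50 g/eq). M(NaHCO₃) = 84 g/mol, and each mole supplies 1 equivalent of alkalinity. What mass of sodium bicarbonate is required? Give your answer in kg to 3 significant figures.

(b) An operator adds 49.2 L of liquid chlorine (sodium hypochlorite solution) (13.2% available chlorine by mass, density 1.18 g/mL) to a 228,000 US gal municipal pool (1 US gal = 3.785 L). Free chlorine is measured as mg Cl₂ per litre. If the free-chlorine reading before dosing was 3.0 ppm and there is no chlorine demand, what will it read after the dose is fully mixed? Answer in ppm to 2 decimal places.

(a) 18.7 kg; (b) 11.88 ppm

(a) Volume: 40,800 US gal × 3.785 L/gal = 154,428 L.
(a) Alkalinity to add: (153 − 81) = 72 mg/L as CaCO₃ × 154,428 L = 11,120 g as CaCO₃.
(a) Equivalents: 11,120 g ÷ 50 g/eq = 222.4 eq.
(a) NaHCO₃ supplies 1 eq per mole → 222.4 mol.
(a) Mass: 222.4 mol × 84 g/mol = 18,680 g.

(b) Volume: 228,000 US gal × 3.785 L/gal = 862,980 L.
(b) Mass of solution: 49.2 L × 1000 mL/L × 1.18 g/mL = 58,060 g.
(b) Available chlorine delivered: 58,060 g × 0.132 = 7663 g as Cl₂.
(b) Concentration rise: 7663 g / 862,980 L = 8.88 mg/L = 8.88 ppm.
(b) Final FC: 3.0 + 8.88 = 11.88 ppm.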